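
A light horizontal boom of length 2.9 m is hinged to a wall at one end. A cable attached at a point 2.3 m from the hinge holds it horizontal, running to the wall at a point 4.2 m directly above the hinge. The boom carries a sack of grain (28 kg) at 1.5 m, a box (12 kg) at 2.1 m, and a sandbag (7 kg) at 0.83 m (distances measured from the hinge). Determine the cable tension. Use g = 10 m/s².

About the hinge:
Sack of grain: 28 × 10 = 280 N down at 1.5 m → arm 1.5 m, τ = 280 × 1.5 = 420 N·m clockwise.
Box: 12 × 10 = 120 N down at 2.1 m → arm 2.1 m, τ = 120 × 2.1 = 252 N·m clockwise.
Sandbag: 7 × 10 = 70 N down at 0.83 m → arm 0.83 m, τ = 70 × 0.83 = 58.1 N·m clockwise.
Total clockwise load moment = 730.1 N·m.
The cable tension T acts at 2.3 m; only its component perpendicular to the boom, T sinθ, produces torque. sinθ = h/√(h²+d²) = 4.2/√(4.2²+2.3²) = 0.8771.
Balancing moments: T × 2.3 × 0.8771 = 730.1, giving T = 730.1 / 2.017 = 362 N.

T ≈ 362 N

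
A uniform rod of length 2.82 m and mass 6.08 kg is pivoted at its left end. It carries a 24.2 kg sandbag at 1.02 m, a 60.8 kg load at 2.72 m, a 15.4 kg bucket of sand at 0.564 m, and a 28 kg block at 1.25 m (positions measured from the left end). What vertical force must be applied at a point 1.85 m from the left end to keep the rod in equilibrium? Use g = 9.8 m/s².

Take moments about the left end.
Beam weight: 6.08 × 9.8 = 59.58 N down at 1.41 m → arm 1.41 m, τ = 59.58 × 1.41 = 84.01 N·m clockwise.
Sandbag: 24.2 × 9.8 = 237.2 N down at 1.02 m → arm 1.02 m, τ = 237.2 × 1.02 = 241.9 N·m clockwise.
Load: 60.8 × 9.8 = 595.8 N down at 2.72 m → arm 2.72 m, τ = 595.8 × 2.72 = 1621 N·m clockwise.
Bucket of sand: 15.4 × 9.8 = 150.9 N down at 0.564 m → arm 0.564 m, τ = 150.9 × 0.564 = 85.11 N·m clockwise.
Block: 28 × 9.8 = 274.4 N down at 1.25 m → arm 1.25 m, τ = 274.4 × 1.25 = 343 N·m clockwise.
Net moment of the loads = 2375 N·m clockwise.
The upward force F acts at a point 1.85 m from the left end, arm 1.85 m, giving F × 1.85 counterclockwise.
Setting net torque to zero: F × 1.85 = 2375 → F = 2375 / 1.85 = 1280 N.

F ≈ 1280 N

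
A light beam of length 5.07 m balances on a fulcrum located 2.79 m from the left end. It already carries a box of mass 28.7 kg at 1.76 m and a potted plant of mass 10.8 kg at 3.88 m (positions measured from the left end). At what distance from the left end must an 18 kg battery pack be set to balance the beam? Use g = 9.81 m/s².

Sum moments about the fulcrum (at 2.79 m from the left end) (the support reaction has zero arm there).
Box: 28.7 × 9.81 = 281.5 N down at 1.76 m → arm 1.03 m, τ = 281.5 × 1.03 = 289.9 N·m counterclockwise.
Potted plant: 10.8 × 9.81 = 105.9 N down at 3.88 m → arm 1.09 m, τ = 105.9 × 1.09 = 115.4 N·m clockwise.
Net moment of existing loads = 174.5 N·m counterclockwise.
The battery pack weighs 18 × 9.81 = 176.6 N and must supply an equal clockwise moment, so its lever arm about the fulcrum is 174.5 / 176.6 = 0.988 m.
That puts it at 2.79 + 0.988 = 3.78 m from the left end.

x ≈ 3.78 m from the left end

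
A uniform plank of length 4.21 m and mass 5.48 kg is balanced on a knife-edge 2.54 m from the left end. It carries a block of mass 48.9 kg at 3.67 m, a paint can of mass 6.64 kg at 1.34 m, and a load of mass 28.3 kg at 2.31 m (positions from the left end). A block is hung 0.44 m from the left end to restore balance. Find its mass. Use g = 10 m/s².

Take moments about the knife-edge (at 2.54 m from the left end).
Beam weight: 5.48 × 10 = 54.8 N down at 2.105 m → arm 0.435 m, τ = 54.8 × 0.435 = 23.84 N·m counterclockwise.
Block: 48.9 × 10 = 489 N down at 3.67 m → arm 1.13 m, τ = 489 × 1.13 = 552.6 N·m clockwise.
Paint can: 6.64 × 10 = 66.4 N down at 1.34 m → arm 1.2 m, τ = 66.4 × 1.2 = 79.68 N·m counterclockwise.
Load: 28.3 × 10 = 283 N down at 2.31 m → arm 0.23 m, τ = 283 × 0.23 = 65.09 N·m counterclockwise.
Net moment of known loads = 384 N·m clockwise.
An unknown mass m at 0.44 m has arm 2.1 m; its moment is m·g·2.1 counterclockwise.
For rotational equilibrium, m × 10 × 2.1 = 384, so m = 384 / (10 × 2.1) = 18.3 kg.

m ≈ 18.3 kg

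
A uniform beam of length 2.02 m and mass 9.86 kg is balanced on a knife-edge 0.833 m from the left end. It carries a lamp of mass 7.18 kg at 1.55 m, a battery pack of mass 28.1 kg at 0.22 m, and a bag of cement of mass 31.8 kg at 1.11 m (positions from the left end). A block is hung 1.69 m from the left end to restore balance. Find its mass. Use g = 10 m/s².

m ≈ 1.78 kg

Taking torques about the knife-edge (at 0.833 m from the left end):
Beam weight: 9.86 × 10 = 98.6 N down at 1.01 m → arm 0.177 m, τ = 98.6 × 0.177 = 17.45 N·m clockwise.
Lamp: 7.18 × 10 = 71.8 N down at 1.55 m → arm 0.717 m, τ = 71.8 × 0.717 = 51.48 N·m clockwise.
Battery pack: 28.1 × 10 = 281 N down at 0.22 m → arm 0.613 m, τ = 281 × 0.613 = 172.3 N·m counterclockwise.
Bag of cement: 31.8 × 10 = 318 N down at 1.11 m → arm 0.277 m, τ = 318 × 0.277 = 88.09 N·m clockwise.
Net moment of known loads = 15.28 N·m counterclockwise.
An unknown mass m at 1.69 m has arm 0.857 m; its moment is m·g·0.857 clockwise.
Στ = 0 ⇒ m × 10 × 0.857 = 15.28 ⇒ m = 15.28 / (10 × 0.857) = 1.78 kg.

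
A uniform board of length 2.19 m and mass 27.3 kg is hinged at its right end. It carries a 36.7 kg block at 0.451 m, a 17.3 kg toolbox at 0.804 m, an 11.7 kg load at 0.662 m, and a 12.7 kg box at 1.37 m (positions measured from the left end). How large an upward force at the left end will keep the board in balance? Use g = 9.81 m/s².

F ≈ 654 N

About the right end:
Beam weight: 27.3 × 9.81 = 267.8 N down at 1.095 m → arm 1.095 m, τ = 267.8 × 1.095 = 293.2 N·m counterclockwise.
Block: 36.7 × 9.81 = 360 N down at 0.451 m → arm 1.739 m, τ = 360 × 1.739 = 626 N·m counterclockwise.
Toolbox: 17.3 × 9.81 = 169.7 N down at 0.804 m → arm 1.386 m, τ = 169.7 × 1.386 = 235.2 N·m counterclockwise.
Load: 11.7 × 9.81 = 114.8 N down at 0.662 m → arm 1.528 m, τ = 114.8 × 1.528 = 175.4 N·m counterclockwise.
Box: 12.7 × 9.81 = 124.6 N down at 1.37 m → arm 0.82 m, τ = 124.6 × 0.82 = 102.2 N·m counterclockwise.
Net moment of the loads = 1432 N·m counterclockwise.
The upward force F acts at the left end, arm 2.19 m, giving F × 2.19 clockwise.
Στ = 0 ⇒ F × 2.19 = 1432 ⇒ F = 1432 / 2.19 = 654 N.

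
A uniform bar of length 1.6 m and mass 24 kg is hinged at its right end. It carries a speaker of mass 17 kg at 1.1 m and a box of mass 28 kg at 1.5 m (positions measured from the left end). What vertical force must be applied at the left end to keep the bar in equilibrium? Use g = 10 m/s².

Take moments about the right end.
Beam weight: 24 × 10 = 240 N down at 0.8 m → arm 0.8 m, τ = 240 × 0.8 = 192 N·m counterclockwise.
Speaker: 17 × 10 = 170 N down at 1.1 m → arm 0.5 m, τ = 170 × 0.5 = 85 N·m counterclockwise.
Box: 28 × 10 = 280 N down at 1.5 m → arm 0.1 m, τ = 280 × 0.1 = 28 N·m counterclockwise.
Net moment of the loads = 305 N·m counterclockwise.
The upward force F acts at the left end, arm 1.6 m, giving F × 1.6 clockwise.
Balancing moments: F × 1.6 = 305, giving F = 305 / 1.6 = 191 N.

F ≈ 191 N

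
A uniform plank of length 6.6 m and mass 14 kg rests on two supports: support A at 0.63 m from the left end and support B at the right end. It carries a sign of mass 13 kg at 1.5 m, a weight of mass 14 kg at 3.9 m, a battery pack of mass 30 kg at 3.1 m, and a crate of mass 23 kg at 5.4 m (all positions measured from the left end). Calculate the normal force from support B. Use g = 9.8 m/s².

R_B ≈ 457 N

About support A:
Beam weight: 14 × 9.8 = 137.2 N down at 3.3 m → arm 2.67 m, τ = 137.2 × 2.67 = 366.3 N·m clockwise.
Sign: 13 × 9.8 = 127.4 N down at 1.5 m → arm 0.87 m, τ = 127.4 × 0.87 = 110.8 N·m clockwise.
Weight: 14 × 9.8 = 137.2 N down at 3.9 m → arm 3.27 m, τ = 137.2 × 3.27 = 448.6 N·m clockwise.
Battery pack: 30 × 9.8 = 294 N down at 3.1 m → arm 2.47 m, τ = 294 × 2.47 = 726.2 N·m clockwise.
Crate: 23 × 9.8 = 225.4 N down at 5.4 m → arm 4.77 m, τ = 225.4 × 4.77 = 1075 N·m clockwise.
Net load moment about support A = 2727 N·m clockwise.
Reaction R at support B is upward at 6.6 m, arm 5.97 m → moment R × 5.97 counterclockwise.
For rotational equilibrium, R × 5.97 = 2727, so R = 457 N.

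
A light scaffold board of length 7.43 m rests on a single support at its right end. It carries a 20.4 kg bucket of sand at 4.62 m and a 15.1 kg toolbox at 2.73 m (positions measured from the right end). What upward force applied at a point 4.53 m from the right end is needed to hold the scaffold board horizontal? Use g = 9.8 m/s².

F ≈ 293 N

Take moments about the right end.
Bucket of sand: 20.4 × 9.8 = 199.9 N down at 4.62 m → arm 4.62 m, τ = 199.9 × 4.62 = 923.5 N·m counterclockwise.
Toolbox: 15.1 × 9.8 = 148 N down at 2.73 m → arm 2.73 m, τ = 148 × 2.73 = 404 N·m counterclockwise.
Net moment of the loads = 1328 N·m counterclockwise.
The upward force F acts at a point 4.53 m from the right end, arm 4.53 m, giving F × 4.53 clockwise.
Balancing moments: F × 4.53 = 1328, giving F = 1328 / 4.53 = 293 N.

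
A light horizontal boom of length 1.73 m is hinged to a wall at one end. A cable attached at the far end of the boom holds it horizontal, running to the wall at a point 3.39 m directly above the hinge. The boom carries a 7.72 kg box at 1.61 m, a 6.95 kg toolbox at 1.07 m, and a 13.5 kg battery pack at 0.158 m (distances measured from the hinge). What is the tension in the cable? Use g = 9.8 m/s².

About the hinge:
Box: 7.72 × 9.8 = 75.66 N down at 1.61 m → arm 1.61 m, τ = 75.66 × 1.61 = 121.8 N·m clockwise.
Toolbox: 6.95 × 9.8 = 68.11 N down at 1.07 m → arm 1.07 m, τ = 68.11 × 1.07 = 72.88 N·m clockwise.
Battery pack: 13.5 × 9.8 = 132.3 N down at 0.158 m → arm 0.158 m, τ = 132.3 × 0.158 = 20.9 N·m clockwise.
Total clockwise load moment = 215.6 N·m.
The cable tension T acts at 1.73 m; only its component perpendicular to the boom, T sinθ, produces torque. sinθ = h/√(h²+d²) = 3.39/√(3.39²+1.73²) = 0.8907.
Balancing moments: T × 1.73 × 0.8907 = 215.6, giving T = 215.6 / 1.541 = 140 N.

T ≈ 140 N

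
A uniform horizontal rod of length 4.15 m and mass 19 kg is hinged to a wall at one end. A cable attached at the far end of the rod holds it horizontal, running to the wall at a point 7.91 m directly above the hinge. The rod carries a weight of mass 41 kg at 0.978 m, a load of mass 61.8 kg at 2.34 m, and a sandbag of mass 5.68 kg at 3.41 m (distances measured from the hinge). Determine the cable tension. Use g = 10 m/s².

Take moments about the hinge.
Beam weight: 19 × 10 = 190 N down at 2.075 m → arm 2.075 m, τ = 190 × 2.075 = 394.3 N·m clockwise.
Weight: 41 × 10 = 410 N down at 0.978 m → arm 0.978 m, τ = 410 × 0.978 = 401 N·m clockwise.
Load: 61.8 × 10 = 618 N down at 2.34 m → arm 2.34 m, τ = 618 × 2.34 = 1446 N·m clockwise.
Sandbag: 5.68 × 10 = 56.8 N down at 3.41 m → arm 3.41 m, τ = 56.8 × 3.41 = 193.7 N·m clockwise.
Total clockwise load moment = 2435 N·m.
The cable tension T acts at 4.15 m; only its component perpendicular to the rod, T sinθ, produces torque. sinθ = h/√(h²+d²) = 7.91/√(7.91²+4.15²) = 0.8855.
Balancing moments: T × 4.15 × 0.8855 = 2435, giving T = 2435 / 3.675 = 663 N.

T ≈ 663 N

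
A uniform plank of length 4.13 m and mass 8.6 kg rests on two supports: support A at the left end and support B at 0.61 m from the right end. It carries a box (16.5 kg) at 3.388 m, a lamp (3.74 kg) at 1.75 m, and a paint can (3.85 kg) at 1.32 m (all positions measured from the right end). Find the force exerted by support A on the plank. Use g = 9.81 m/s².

R_A ≈ 182 N

Take moments about support B.
Beam weight: 8.6 × 9.81 = 84.37 N down at 2.065 m → arm 1.455 m, τ = 84.37 × 1.455 = 122.8 N·m counterclockwise.
Box: 16.5 × 9.81 = 161.9 N down at 3.388 m → arm 2.778 m, τ = 161.9 × 2.778 = 449.8 N·m counterclockwise.
Lamp: 3.74 × 9.81 = 36.69 N down at 1.75 m → arm 1.14 m, τ = 36.69 × 1.14 = 41.83 N·m counterclockwise.
Paint can: 3.85 × 9.81 = 37.77 N down at 1.32 m → arm 0.71 m, τ = 37.77 × 0.71 = 26.82 N·m counterclockwise.
Net load moment about support B = 641.3 N·m counterclockwise.
Reaction R at support A is upward at 4.13 m, arm 3.52 m → moment R × 3.52 clockwise.
Setting net torque to zero: R × 3.52 = 641.3 → R = 182 N.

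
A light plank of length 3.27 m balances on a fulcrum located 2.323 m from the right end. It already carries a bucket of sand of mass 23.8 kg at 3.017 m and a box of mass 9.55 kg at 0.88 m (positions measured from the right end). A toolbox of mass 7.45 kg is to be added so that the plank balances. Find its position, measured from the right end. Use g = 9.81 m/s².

x ≈ 1.96 m from the right end

Taking torques about the fulcrum (at 2.323 m from the right end):
Bucket of sand: 23.8 × 9.81 = 233.5 N down at 3.017 m → arm 0.694 m, τ = 233.5 × 0.694 = 162 N·m counterclockwise.
Box: 9.55 × 9.81 = 93.69 N down at 0.88 m → arm 1.443 m, τ = 93.69 × 1.443 = 135.2 N·m clockwise.
Net moment of existing loads = 26.8 N·m counterclockwise.
The toolbox weighs 7.45 × 9.81 = 73.08 N and must supply an equal clockwise moment, so its lever arm about the fulcrum is 26.8 / 73.08 = 0.367 m.
That puts it at 2.323 − 0.367 = 1.96 m from the right end.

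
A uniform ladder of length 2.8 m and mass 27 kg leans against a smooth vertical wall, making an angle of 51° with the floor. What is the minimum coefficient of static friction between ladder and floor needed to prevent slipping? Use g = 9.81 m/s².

μ_min ≈ 0.405

Take moments about the foot of the ladder.
Ladder weight 27×9.81 = 264.9 N acts at 1.4 m along the ladder; its horizontal arm is 1.4·cos51° = 0.881 m → τ = 233.4 N·m clockwise.
Wall normal N acts horizontally at the top; its moment arm is the height L sinθ = 2.8·sin51° = 2.176 m, counterclockwise.
For rotational equilibrium, N × 2.176 = 233.4, so N = 107.3 N.
ΣFx = 0 ⇒ f = N_wall = 107.3 N. ΣFy = 0 ⇒ N_floor = 264.9 N.
μ_min = f / N_floor = 107.3 / 264.9 = 0.405.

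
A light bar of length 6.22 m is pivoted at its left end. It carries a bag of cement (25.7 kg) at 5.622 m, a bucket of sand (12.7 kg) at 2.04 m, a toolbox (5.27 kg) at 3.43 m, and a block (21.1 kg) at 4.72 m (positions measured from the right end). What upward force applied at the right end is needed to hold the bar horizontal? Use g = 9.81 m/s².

F ≈ 181 N

Take moments about the left end.
Bag of cement: 25.7 × 9.81 = 252.1 N down at 5.622 m → arm 0.598 m, τ = 252.1 × 0.598 = 150.8 N·m clockwise.
Bucket of sand: 12.7 × 9.81 = 124.6 N down at 2.04 m → arm 4.18 m, τ = 124.6 × 4.18 = 520.8 N·m clockwise.
Toolbox: 5.27 × 9.81 = 51.7 N down at 3.43 m → arm 2.79 m, τ = 51.7 × 2.79 = 144.2 N·m clockwise.
Block: 21.1 × 9.81 = 207 N down at 4.72 m → arm 1.5 m, τ = 207 × 1.5 = 310.5 N·m clockwise.
Net moment of the loads = 1126 N·m clockwise.
The upward force F acts at the right end, arm 6.22 m, giving F × 6.22 counterclockwise.
For rotational equilibrium, F × 6.22 = 1126, so F = 1126 / 6.22 = 181 N.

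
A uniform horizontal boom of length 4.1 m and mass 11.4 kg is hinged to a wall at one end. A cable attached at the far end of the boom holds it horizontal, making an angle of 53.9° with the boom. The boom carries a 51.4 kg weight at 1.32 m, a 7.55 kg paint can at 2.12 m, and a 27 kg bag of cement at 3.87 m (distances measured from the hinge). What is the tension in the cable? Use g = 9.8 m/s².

About the hinge:
Beam weight: 11.4 × 9.8 = 111.7 N down at 2.05 m → arm 2.05 m, τ = 111.7 × 2.05 = 229 N·m clockwise.
Weight: 51.4 × 9.8 = 503.7 N down at 1.32 m → arm 1.32 m, τ = 503.7 × 1.32 = 664.9 N·m clockwise.
Paint can: 7.55 × 9.8 = 73.99 N down at 2.12 m → arm 2.12 m, τ = 73.99 × 2.12 = 156.9 N·m clockwise.
Bag of cement: 27 × 9.8 = 264.6 N down at 3.87 m → arm 3.87 m, τ = 264.6 × 3.87 = 1024 N·m clockwise.
Total clockwise load moment = 2075 N·m.
The cable tension T acts at 4.1 m; only its component perpendicular to the boom, T sinθ, produces torque. sin 53.9° = 0.808.
Balancing moments: T × 4.1 × 0.808 = 2075, giving T = 2075 / 3.313 = 626 N.

T ≈ 626 N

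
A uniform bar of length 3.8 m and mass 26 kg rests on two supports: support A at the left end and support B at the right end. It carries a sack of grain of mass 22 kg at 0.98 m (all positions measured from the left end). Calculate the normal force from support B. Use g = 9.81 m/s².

About support A:
Beam weight: 26 × 9.81 = 255.1 N down at 1.9 m → arm 1.9 m, τ = 255.1 × 1.9 = 484.7 N·m clockwise.
Sack of grain: 22 × 9.81 = 215.8 N down at 0.98 m → arm 0.98 m, τ = 215.8 × 0.98 = 211.5 N·m clockwise.
Net load moment about support A = 696.2 N·m clockwise.
Reaction R at support B is upward at 3.8 m, arm 3.8 m → moment R × 3.8 counterclockwise.
For rotational equilibrium, R × 3.8 = 696.2, so R = 183 N.

R_B ≈ 183 N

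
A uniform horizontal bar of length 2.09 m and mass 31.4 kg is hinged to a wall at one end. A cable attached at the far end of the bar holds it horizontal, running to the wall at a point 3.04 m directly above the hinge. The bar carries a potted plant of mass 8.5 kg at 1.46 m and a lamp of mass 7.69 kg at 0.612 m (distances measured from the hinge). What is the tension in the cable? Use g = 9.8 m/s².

Choose the hinge as the axis so the unknown hinge reaction has zero arm there.
Beam weight: 31.4 × 9.8 = 307.7 N down at 1.045 m → arm 1.045 m, τ = 307.7 × 1.045 = 321.5 N·m clockwise.
Potted plant: 8.5 × 9.8 = 83.3 N down at 1.46 m → arm 1.46 m, τ = 83.3 × 1.46 = 121.6 N·m clockwise.
Lamp: 7.69 × 9.8 = 75.36 N down at 0.612 m → arm 0.612 m, τ = 75.36 × 0.612 = 46.12 N·m clockwise.
Total clockwise load moment = 489.2 N·m.
The cable tension T acts at 2.09 m; only its component perpendicular to the bar, T sinθ, produces torque. sinθ = h/√(h²+d²) = 3.04/√(3.04²+2.09²) = 0.824.
For rotational equilibrium, T × 2.09 × 0.824 = 489.2, so T = 489.2 / 1.722 = 284 N.

T ≈ 284 N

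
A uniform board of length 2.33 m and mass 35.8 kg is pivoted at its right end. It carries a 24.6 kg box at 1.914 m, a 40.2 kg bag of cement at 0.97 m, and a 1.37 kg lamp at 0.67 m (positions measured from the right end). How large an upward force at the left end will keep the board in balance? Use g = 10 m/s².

Take moments about the right end.
Beam weight: 35.8 × 10 = 358 N down at 1.165 m → arm 1.165 m, τ = 358 × 1.165 = 417.1 N·m counterclockwise.
Box: 24.6 × 10 = 246 N down at 1.914 m → arm 1.914 m, τ = 246 × 1.914 = 470.8 N·m counterclockwise.
Bag of cement: 40.2 × 10 = 402 N down at 0.97 m → arm 0.97 m, τ = 402 × 0.97 = 389.9 N·m counterclockwise.
Lamp: 1.37 × 10 = 13.7 N down at 0.67 m → arm 0.67 m, τ = 13.7 × 0.67 = 9.179 N·m counterclockwise.
Net moment of the loads = 1287 N·m counterclockwise.
The upward force F acts at the left end, arm 2.33 m, giving F × 2.33 clockwise.
Στ = 0 ⇒ F × 2.33 = 1287 ⇒ F = 1287 / 2.33 = 552 N.

F ≈ 552 N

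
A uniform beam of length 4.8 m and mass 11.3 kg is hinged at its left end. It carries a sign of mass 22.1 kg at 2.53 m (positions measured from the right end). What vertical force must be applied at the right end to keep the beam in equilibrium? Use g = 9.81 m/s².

F ≈ 158 N

Take moments about the left end.
Beam weight: 11.3 × 9.81 = 110.9 N down at 2.4 m → arm 2.4 m, τ = 110.9 × 2.4 = 266.2 N·m clockwise.
Sign: 22.1 × 9.81 = 216.8 N down at 2.53 m → arm 2.27 m, τ = 216.8 × 2.27 = 492.1 N·m clockwise.
Net moment of the loads = 758.3 N·m clockwise.
The upward force F acts at the right end, arm 4.8 m, giving F × 4.8 counterclockwise.
Setting net torque to zero: F × 4.8 = 758.3 → F = 758.3 / 4.8 = 158 N.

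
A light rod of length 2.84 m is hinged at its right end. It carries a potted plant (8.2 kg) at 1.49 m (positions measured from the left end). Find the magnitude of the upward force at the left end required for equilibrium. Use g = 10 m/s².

Choose the right end as the axis so the unknown pivot reaction has zero arm there.
Potted plant: 8.2 × 10 = 82 N down at 1.49 m → arm 1.35 m, τ = 82 × 1.35 = 110.7 N·m counterclockwise.
Net moment of the loads = 110.7 N·m counterclockwise.
The upward force F acts at the left end, arm 2.84 m, giving F × 2.84 clockwise.
Setting net torque to zero: F × 2.84 = 110.7 → F = 110.7 / 2.84 = 39 N.

F ≈ 39 N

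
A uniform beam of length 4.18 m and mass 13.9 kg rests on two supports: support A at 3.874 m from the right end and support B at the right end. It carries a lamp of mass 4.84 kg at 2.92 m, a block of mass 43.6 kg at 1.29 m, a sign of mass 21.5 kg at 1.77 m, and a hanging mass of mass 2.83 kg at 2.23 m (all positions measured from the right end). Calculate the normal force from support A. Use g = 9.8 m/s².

R_A ≈ 364 N

About support B:
Beam weight: 13.9 × 9.8 = 136.2 N down at 2.09 m → arm 2.09 m, τ = 136.2 × 2.09 = 284.7 N·m counterclockwise.
Lamp: 4.84 × 9.8 = 47.43 N down at 2.92 m → arm 2.92 m, τ = 47.43 × 2.92 = 138.5 N·m counterclockwise.
Block: 43.6 × 9.8 = 427.3 N down at 1.29 m → arm 1.29 m, τ = 427.3 × 1.29 = 551.2 N·m counterclockwise.
Sign: 21.5 × 9.8 = 210.7 N down at 1.77 m → arm 1.77 m, τ = 210.7 × 1.77 = 372.9 N·m counterclockwise.
Hanging mass: 2.83 × 9.8 = 27.73 N down at 2.23 m → arm 2.23 m, τ = 27.73 × 2.23 = 61.84 N·m counterclockwise.
Net load moment about support B = 1409 N·m counterclockwise.
Reaction R at support A is upward at 3.874 m, arm 3.874 m → moment R × 3.874 clockwise.
For rotational equilibrium, R × 3.874 = 1409, so R = 364 N.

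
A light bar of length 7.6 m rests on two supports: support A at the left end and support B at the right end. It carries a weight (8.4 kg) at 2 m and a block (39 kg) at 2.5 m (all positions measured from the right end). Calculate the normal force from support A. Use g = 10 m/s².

R_A ≈ 150 N

Taking torques about support B:
Weight: 8.4 × 10 = 84 N down at 2 m → arm 2 m, τ = 84 × 2 = 168 N·m counterclockwise.
Block: 39 × 10 = 390 N down at 2.5 m → arm 2.5 m, τ = 390 × 2.5 = 975 N·m counterclockwise.
Net load moment about support B = 1143 N·m counterclockwise.
Reaction R at support A is upward at 7.6 m, arm 7.6 m → moment R × 7.6 clockwise.
Στ = 0 ⇒ R × 7.6 = 1143 ⇒ R = 150 N.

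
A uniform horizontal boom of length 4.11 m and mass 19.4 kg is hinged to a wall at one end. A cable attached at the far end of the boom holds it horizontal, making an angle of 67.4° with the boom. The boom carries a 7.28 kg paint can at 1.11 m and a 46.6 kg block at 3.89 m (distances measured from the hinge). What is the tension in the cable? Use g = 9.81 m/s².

T ≈ 593 N

Taking torques about the hinge:
Beam weight: 19.4 × 9.81 = 190.3 N down at 2.055 m → arm 2.055 m, τ = 190.3 × 2.055 = 391.1 N·m clockwise.
Paint can: 7.28 × 9.81 = 71.42 N down at 1.11 m → arm 1.11 m, τ = 71.42 × 1.11 = 79.28 N·m clockwise.
Block: 46.6 × 9.81 = 457.1 N down at 3.89 m → arm 3.89 m, τ = 457.1 × 3.89 = 1778 N·m clockwise.
Total clockwise load moment = 2248 N·m.
The cable tension T acts at 4.11 m; only its component perpendicular to the boom, T sinθ, produces torque. sin 67.4° = 0.9232.
For rotational equilibrium, T × 4.11 × 0.9232 = 2248, so T = 2248 / 3.794 = 593 N.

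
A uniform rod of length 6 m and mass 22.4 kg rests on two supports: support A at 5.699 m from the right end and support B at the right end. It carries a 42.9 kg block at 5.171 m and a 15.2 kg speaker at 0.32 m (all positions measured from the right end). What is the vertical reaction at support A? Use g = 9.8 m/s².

About support B:
Beam weight: 22.4 × 9.8 = 219.5 N down at 3 m → arm 3 m, τ = 219.5 × 3 = 658.5 N·m counterclockwise.
Block: 42.9 × 9.8 = 420.4 N down at 5.171 m → arm 5.171 m, τ = 420.4 × 5.171 = 2174 N·m counterclockwise.
Speaker: 15.2 × 9.8 = 149 N down at 0.32 m → arm 0.32 m, τ = 149 × 0.32 = 47.68 N·m counterclockwise.
Net load moment about support B = 2880 N·m counterclockwise.
Reaction R at support A is upward at 5.699 m, arm 5.699 m → moment R × 5.699 clockwise.
Στ = 0 ⇒ R × 5.699 = 2880 ⇒ R = 505 N.

R_A ≈ 505 N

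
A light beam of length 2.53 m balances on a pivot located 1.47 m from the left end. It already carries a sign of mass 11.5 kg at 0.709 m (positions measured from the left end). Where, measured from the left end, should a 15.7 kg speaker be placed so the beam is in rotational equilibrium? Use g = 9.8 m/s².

x ≈ 2.03 m from the left end

Take moments about the pivot (at 1.47 m from the left end).
Sign: 11.5 × 9.8 = 112.7 N down at 0.709 m → arm 0.761 m, τ = 112.7 × 0.761 = 85.76 N·m counterclockwise.
Net moment of existing loads = 85.76 N·m counterclockwise.
The speaker weighs 15.7 × 9.8 = 153.9 N and must supply an equal clockwise moment, so its lever arm about the pivot is 85.76 / 153.9 = 0.557 m.
That puts it at 1.47 + 0.557 = 2.03 m from the left end.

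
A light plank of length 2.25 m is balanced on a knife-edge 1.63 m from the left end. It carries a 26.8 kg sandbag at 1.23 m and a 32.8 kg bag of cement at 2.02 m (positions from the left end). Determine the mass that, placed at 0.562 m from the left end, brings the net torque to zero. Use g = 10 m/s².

Choose the knife-edge (at 1.63 m from the left end) as the axis so the support reaction has zero arm there.
Sandbag: 26.8 × 10 = 268 N down at 1.23 m → arm 0.4 m, τ = 268 × 0.4 = 107.2 N·m counterclockwise.
Bag of cement: 32.8 × 10 = 328 N down at 2.02 m → arm 0.39 m, τ = 328 × 0.39 = 127.9 N·m clockwise.
Net moment of known loads = 20.7 N·m clockwise.
An unknown mass m at 0.562 m has arm 1.068 m; its moment is m·g·1.068 counterclockwise.
For rotational equilibrium, m × 10 × 1.068 = 20.7, so m = 20.7 / (10 × 1.068) = 1.94 kg.

m ≈ 1.94 kg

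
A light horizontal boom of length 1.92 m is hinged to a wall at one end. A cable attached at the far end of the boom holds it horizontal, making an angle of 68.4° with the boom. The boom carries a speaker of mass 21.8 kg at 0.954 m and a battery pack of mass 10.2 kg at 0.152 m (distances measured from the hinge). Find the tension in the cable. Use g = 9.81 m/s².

T ≈ 123 N

About the hinge:
Speaker: 21.8 × 9.81 = 213.9 N down at 0.954 m → arm 0.954 m, τ = 213.9 × 0.954 = 204.1 N·m clockwise.
Battery pack: 10.2 × 9.81 = 100.1 N down at 0.152 m → arm 0.152 m, τ = 100.1 × 0.152 = 15.22 N·m clockwise.
Total clockwise load moment = 219.3 N·m.
The cable tension T acts at 1.92 m; only its component perpendicular to the boom, T sinθ, produces torque. sin 68.4° = 0.9298.
Στ = 0 ⇒ T × 1.92 × 0.9298 = 219.3 ⇒ T = 219.3 / 1.785 = 123 N.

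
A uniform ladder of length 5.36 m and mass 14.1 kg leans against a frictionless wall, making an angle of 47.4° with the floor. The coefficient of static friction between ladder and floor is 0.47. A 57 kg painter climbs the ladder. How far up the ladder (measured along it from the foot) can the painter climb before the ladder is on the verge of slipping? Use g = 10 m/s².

Take moments about the foot of the ladder.
Ladder weight 14.1×10 = 141 N acts at 2.68 m along the ladder; its horizontal arm is 2.68·cos47.4° = 1.814 m → τ = 255.8 N·m clockwise.
Painter weight 57×10 = 570 N at distance d → arm d·cos47.4° → τ = 570·d·0.6769 clockwise.
Wall normal N at the top has arm L sinθ = 3.945 m counterclockwise, so Στ = 0 gives N·3.945 = 255.8 + 385.8·d.
ΣFy = 0 ⇒ N_floor = 711 N, so the maximum friction is μ_s·N_floor = 0.47×711 = 334.2 N. ΣFx = 0 ⇒ N_wall = f, so at the slipping point N = 334.2 N.
Substituting: 334.2×3.945 = 255.8 + 385.8·d ⇒ d = (1318 − 255.8) / 385.8 = 2.75 m.

d ≈ 2.75 m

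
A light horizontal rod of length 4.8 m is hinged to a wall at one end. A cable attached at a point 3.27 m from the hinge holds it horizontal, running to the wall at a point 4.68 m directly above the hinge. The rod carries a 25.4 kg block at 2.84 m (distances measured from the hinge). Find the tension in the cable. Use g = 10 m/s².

T ≈ 269 N

Choose the hinge as the axis so the unknown hinge reaction has zero arm there.
Block: 25.4 × 10 = 254 N down at 2.84 m → arm 2.84 m, τ = 254 × 2.84 = 721.4 N·m clockwise.
Total clockwise load moment = 721.4 N·m.
The cable tension T acts at 3.27 m; only its component perpendicular to the rod, T sinθ, produces torque. sinθ = h/√(h²+d²) = 4.68/√(4.68²+3.27²) = 0.8197.
For rotational equilibrium, T × 3.27 × 0.8197 = 721.4, so T = 721.4 / 2.68 = 269 N.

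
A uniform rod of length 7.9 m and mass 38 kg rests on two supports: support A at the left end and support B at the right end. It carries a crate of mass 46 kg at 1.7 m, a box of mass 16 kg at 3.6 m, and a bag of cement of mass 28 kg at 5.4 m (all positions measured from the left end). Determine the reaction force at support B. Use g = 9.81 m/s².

R_B ≈ 543 N

About support A:
Beam weight: 38 × 9.81 = 372.8 N down at 3.95 m → arm 3.95 m, τ = 372.8 × 3.95 = 1473 N·m clockwise.
Crate: 46 × 9.81 = 451.3 N down at 1.7 m → arm 1.7 m, τ = 451.3 × 1.7 = 767.2 N·m clockwise.
Box: 16 × 9.81 = 157 N down at 3.6 m → arm 3.6 m, τ = 157 × 3.6 = 565.2 N·m clockwise.
Bag of cement: 28 × 9.81 = 274.7 N down at 5.4 m → arm 5.4 m, τ = 274.7 × 5.4 = 1483 N·m clockwise.
Net load moment about support A = 4288 N·m clockwise.
Reaction R at support B is upward at 7.9 m, arm 7.9 m → moment R × 7.9 counterclockwise.
For rotational equilibrium, R × 7.9 = 4288, so R = 543 N.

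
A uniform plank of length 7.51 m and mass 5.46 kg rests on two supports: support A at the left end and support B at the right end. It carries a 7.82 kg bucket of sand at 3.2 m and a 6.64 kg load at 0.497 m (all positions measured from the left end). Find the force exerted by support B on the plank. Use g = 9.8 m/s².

R_B ≈ 63.7 N

Taking torques about support A:
Beam weight: 5.46 × 9.8 = 53.51 N down at 3.755 m → arm 3.755 m, τ = 53.51 × 3.755 = 200.9 N·m clockwise.
Bucket of sand: 7.82 × 9.8 = 76.64 N down at 3.2 m → arm 3.2 m, τ = 76.64 × 3.2 = 245.2 N·m clockwise.
Load: 6.64 × 9.8 = 65.07 N down at 0.497 m → arm 0.497 m, τ = 65.07 × 0.497 = 32.34 N·m clockwise.
Net load moment about support A = 478.4 N·m clockwise.
Reaction R at support B is upward at 7.51 m, arm 7.51 m → moment R × 7.51 counterclockwise.
Balancing moments: R × 7.51 = 478.4, giving R = 63.7 N.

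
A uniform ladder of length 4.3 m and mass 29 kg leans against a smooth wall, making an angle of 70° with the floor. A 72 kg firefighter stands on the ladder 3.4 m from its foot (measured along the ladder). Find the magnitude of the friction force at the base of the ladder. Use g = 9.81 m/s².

Take moments about the foot of the ladder.
Ladder weight 29×9.81 = 284.5 N acts at 2.15 m along the ladder; its horizontal arm is 2.15·cos70° = 0.7353 m → τ = 209.2 N·m clockwise.
Firefighter: 72×9.81 = 706.3 N at 3.4 m → arm 1.163 m → τ = 821.4 N·m clockwise.
Wall normal N acts horizontally at the top; its moment arm is the height L sinθ = 4.3·sin70° = 4.041 m, counterclockwise.
Balancing moments: N × 4.041 = 1031, giving N = 255 N.
ΣFx = 0: friction at the foot balances the wall's push, so f = N_wall = 255 N.

f ≈ 255 N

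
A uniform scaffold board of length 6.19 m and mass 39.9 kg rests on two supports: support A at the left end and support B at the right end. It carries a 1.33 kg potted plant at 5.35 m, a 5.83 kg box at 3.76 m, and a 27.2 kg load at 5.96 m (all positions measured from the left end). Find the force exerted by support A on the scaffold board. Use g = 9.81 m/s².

About support B:
Beam weight: 39.9 × 9.81 = 391.4 N down at 3.095 m → arm 3.095 m, τ = 391.4 × 3.095 = 1211 N·m counterclockwise.
Potted plant: 1.33 × 9.81 = 13.05 N down at 5.35 m → arm 0.84 m, τ = 13.05 × 0.84 = 10.96 N·m counterclockwise.
Box: 5.83 × 9.81 = 57.19 N down at 3.76 m → arm 2.43 m, τ = 57.19 × 2.43 = 139 N·m counterclockwise.
Load: 27.2 × 9.81 = 266.8 N down at 5.96 m → arm 0.23 m, τ = 266.8 × 0.23 = 61.36 N·m counterclockwise.
Net load moment about support B = 1422 N·m counterclockwise.
Reaction R at support A is upward at 0 m, arm 6.19 m → moment R × 6.19 clockwise.
Setting net torque to zero: R × 6.19 = 1422 → R = 230 N.

R_A ≈ 230 N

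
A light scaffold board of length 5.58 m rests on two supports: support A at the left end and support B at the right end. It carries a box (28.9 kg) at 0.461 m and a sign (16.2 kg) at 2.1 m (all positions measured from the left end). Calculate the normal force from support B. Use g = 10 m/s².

R_B ≈ 84.8 N

About support A:
Box: 28.9 × 10 = 289 N down at 0.461 m → arm 0.461 m, τ = 289 × 0.461 = 133.2 N·m clockwise.
Sign: 16.2 × 10 = 162 N down at 2.1 m → arm 2.1 m, τ = 162 × 2.1 = 340.2 N·m clockwise.
Net load moment about support A = 473.4 N·m clockwise.
Reaction R at support B is upward at 5.58 m, arm 5.58 m → moment R × 5.58 counterclockwise.
Setting net torque to zero: R × 5.58 = 473.4 → R = 84.8 N.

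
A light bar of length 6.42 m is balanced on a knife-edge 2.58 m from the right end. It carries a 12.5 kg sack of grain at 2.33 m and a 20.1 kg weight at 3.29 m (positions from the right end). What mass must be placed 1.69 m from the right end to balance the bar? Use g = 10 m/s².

m ≈ 12.5 kg

Take moments about the knife-edge (at 2.58 m from the right end).
Sack of grain: 12.5 × 10 = 125 N down at 2.33 m → arm 0.25 m, τ = 125 × 0.25 = 31.25 N·m clockwise.
Weight: 20.1 × 10 = 201 N down at 3.29 m → arm 0.71 m, τ = 201 × 0.71 = 142.7 N·m counterclockwise.
Net moment of known loads = 111.4 N·m counterclockwise.
An unknown mass m at 1.69 m has arm 0.89 m; its moment is m·g·0.89 clockwise.
For rotational equilibrium, m × 10 × 0.89 = 111.4, so m = 111.4 / (10 × 0.89) = 12.5 kg.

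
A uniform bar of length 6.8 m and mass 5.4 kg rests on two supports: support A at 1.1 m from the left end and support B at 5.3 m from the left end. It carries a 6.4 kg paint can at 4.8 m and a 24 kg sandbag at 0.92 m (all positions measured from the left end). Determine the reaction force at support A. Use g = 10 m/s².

R_A ≈ 282 N

Sum moments about support B (its reaction then has zero moment arm).
Beam weight: 5.4 × 10 = 54 N down at 3.4 m → arm 1.9 m, τ = 54 × 1.9 = 102.6 N·m counterclockwise.
Paint can: 6.4 × 10 = 64 N down at 4.8 m → arm 0.5 m, τ = 64 × 0.5 = 32 N·m counterclockwise.
Sandbag: 24 × 10 = 240 N down at 0.92 m → arm 4.38 m, τ = 240 × 4.38 = 1051 N·m counterclockwise.
Net load moment about support B = 1186 N·m counterclockwise.
Reaction R at support A is upward at 1.1 m, arm 4.2 m → moment R × 4.2 clockwise.
Balancing moments: R × 4.2 = 1186, giving R = 282 N.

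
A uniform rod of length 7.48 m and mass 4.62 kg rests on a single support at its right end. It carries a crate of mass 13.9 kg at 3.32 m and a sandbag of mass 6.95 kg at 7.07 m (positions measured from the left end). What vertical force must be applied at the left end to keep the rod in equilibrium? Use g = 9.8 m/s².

Taking torques about the right end:
Beam weight: 4.62 × 9.8 = 45.28 N down at 3.74 m → arm 3.74 m, τ = 45.28 × 3.74 = 169.3 N·m counterclockwise.
Crate: 13.9 × 9.8 = 136.2 N down at 3.32 m → arm 4.16 m, τ = 136.2 × 4.16 = 566.6 N·m counterclockwise.
Sandbag: 6.95 × 9.8 = 68.11 N down at 7.07 m → arm 0.41 m, τ = 68.11 × 0.41 = 27.93 N·m counterclockwise.
Net moment of the loads = 763.8 N·m counterclockwise.
The upward force F acts at the left end, arm 7.48 m, giving F × 7.48 clockwise.
Στ = 0 ⇒ F × 7.48 = 763.8 ⇒ F = 763.8 / 7.48 = 102 N.

F ≈ 102 N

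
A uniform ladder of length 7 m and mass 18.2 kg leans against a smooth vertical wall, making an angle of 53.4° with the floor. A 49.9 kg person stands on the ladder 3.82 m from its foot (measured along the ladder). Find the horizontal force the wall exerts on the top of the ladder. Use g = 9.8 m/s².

N_wall ≈ 264 N

Take moments about the foot of the ladder.
Ladder weight 18.2×9.8 = 178.4 N acts at 3.5 m along the ladder; its horizontal arm is 3.5·cos53.4° = 2.087 m → τ = 372.3 N·m clockwise.
Person: 49.9×9.8 = 489 N at 3.82 m → arm 2.278 m → τ = 1114 N·m clockwise.
Wall normal N acts horizontally at the top; its moment arm is the height L sinθ = 7·sin53.4° = 5.62 m, counterclockwise.
For rotational equilibrium, N × 5.62 = 1486, so N = 264 N.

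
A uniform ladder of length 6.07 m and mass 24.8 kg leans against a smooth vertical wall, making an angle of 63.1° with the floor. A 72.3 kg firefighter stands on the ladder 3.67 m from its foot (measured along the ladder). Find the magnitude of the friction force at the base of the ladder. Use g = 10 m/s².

f ≈ 285 N

Sum moments about the foot of the ladder (the floor normal and friction both act there and drop out).
Ladder weight 24.8×10 = 248 N acts at 3.035 m along the ladder; its horizontal arm is 3.035·cos63.1° = 1.373 m → τ = 340.5 N·m clockwise.
Firefighter: 72.3×10 = 723 N at 3.67 m → arm 1.66 m → τ = 1200 N·m clockwise.
Wall normal N acts horizontally at the top; its moment arm is the height L sinθ = 6.07·sin63.1° = 5.413 m, counterclockwise.
Setting net torque to zero: N × 5.413 = 1540 → N = 285 N.
ΣFx = 0: friction at the foot balances the wall's push, so f = N_wall = 285 N.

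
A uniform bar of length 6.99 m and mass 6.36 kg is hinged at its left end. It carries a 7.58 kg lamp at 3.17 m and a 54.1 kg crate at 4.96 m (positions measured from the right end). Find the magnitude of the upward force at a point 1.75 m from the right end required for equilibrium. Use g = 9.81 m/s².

F ≈ 301 N

Choose the left end as the axis so the unknown pivot reaction has zero arm there.
Beam weight: 6.36 × 9.81 = 62.39 N down at 3.495 m → arm 3.495 m, τ = 62.39 × 3.495 = 218.1 N·m clockwise.
Lamp: 7.58 × 9.81 = 74.36 N down at 3.17 m → arm 3.82 m, τ = 74.36 × 3.82 = 284.1 N·m clockwise.
Crate: 54.1 × 9.81 = 530.7 N down at 4.96 m → arm 2.03 m, τ = 530.7 × 2.03 = 1077 N·m clockwise.
Net moment of the loads = 1579 N·m clockwise.
The upward force F acts at a point 1.75 m from the right end, arm 5.24 m, giving F × 5.24 counterclockwise.
Setting net torque to zero: F × 5.24 = 1579 → F = 1579 / 5.24 = 301 N.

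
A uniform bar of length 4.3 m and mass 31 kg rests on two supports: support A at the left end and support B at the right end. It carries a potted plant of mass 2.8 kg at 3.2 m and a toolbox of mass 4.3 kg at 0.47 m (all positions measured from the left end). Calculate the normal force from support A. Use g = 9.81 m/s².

R_A ≈ 197 N

Sum moments about support B (its reaction then has zero moment arm).
Beam weight: 31 × 9.81 = 304.1 N down at 2.15 m → arm 2.15 m, τ = 304.1 × 2.15 = 653.8 N·m counterclockwise.
Potted plant: 2.8 × 9.81 = 27.47 N down at 3.2 m → arm 1.1 m, τ = 27.47 × 1.1 = 30.22 N·m counterclockwise.
Toolbox: 4.3 × 9.81 = 42.18 N down at 0.47 m → arm 3.83 m, τ = 42.18 × 3.83 = 161.5 N·m counterclockwise.
Net load moment about support B = 845.5 N·m counterclockwise.
Reaction R at support A is upward at 0 m, arm 4.3 m → moment R × 4.3 clockwise.
For rotational equilibrium, R × 4.3 = 845.5, so R = 197 N.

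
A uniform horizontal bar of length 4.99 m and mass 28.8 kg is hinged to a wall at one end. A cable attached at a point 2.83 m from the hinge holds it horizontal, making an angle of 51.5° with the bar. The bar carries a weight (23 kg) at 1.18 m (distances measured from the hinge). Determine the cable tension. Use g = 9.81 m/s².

T ≈ 438 N

Choose the hinge as the axis so the unknown hinge reaction has zero arm there.
Beam weight: 28.8 × 9.81 = 282.5 N down at 2.495 m → arm 2.495 m, τ = 282.5 × 2.495 = 704.8 N·m clockwise.
Weight: 23 × 9.81 = 225.6 N down at 1.18 m → arm 1.18 m, τ = 225.6 × 1.18 = 266.2 N·m clockwise.
Total clockwise load moment = 971 N·m.
The cable tension T acts at 2.83 m; only its component perpendicular to the bar, T sinθ, produces torque. sin 51.5° = 0.7826.
For rotational equilibrium, T × 2.83 × 0.7826 = 971, so T = 971 / 2.215 = 438 N.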